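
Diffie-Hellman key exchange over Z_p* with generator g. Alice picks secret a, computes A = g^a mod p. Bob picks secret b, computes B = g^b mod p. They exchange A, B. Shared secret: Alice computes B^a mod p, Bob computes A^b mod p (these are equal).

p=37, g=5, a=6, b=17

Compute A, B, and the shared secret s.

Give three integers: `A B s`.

A = 5^6 mod 37  (bits of 6 = 110)
  bit 0 = 1: r = r^2 * 5 mod 37 = 1^2 * 5 = 1*5 = 5
  bit 1 = 1: r = r^2 * 5 mod 37 = 5^2 * 5 = 25*5 = 14
  bit 2 = 0: r = r^2 mod 37 = 14^2 = 11
  -> A = 11
B = 5^17 mod 37  (bits of 17 = 10001)
  bit 0 = 1: r = r^2 * 5 mod 37 = 1^2 * 5 = 1*5 = 5
  bit 1 = 0: r = r^2 mod 37 = 5^2 = 25
  bit 2 = 0: r = r^2 mod 37 = 25^2 = 33
  bit 3 = 0: r = r^2 mod 37 = 33^2 = 16
  bit 4 = 1: r = r^2 * 5 mod 37 = 16^2 * 5 = 34*5 = 22
  -> B = 22
s = B^a = 22^6 mod 37  (bits of 6 = 110)
  bit 0 = 1: r = r^2 * 22 mod 37 = 1^2 * 22 = 1*22 = 22
  bit 1 = 1: r = r^2 * 22 mod 37 = 22^2 * 22 = 3*22 = 29
  bit 2 = 0: r = r^2 mod 37 = 29^2 = 27
  -> s = B^a = 27

Answer: 11 22 27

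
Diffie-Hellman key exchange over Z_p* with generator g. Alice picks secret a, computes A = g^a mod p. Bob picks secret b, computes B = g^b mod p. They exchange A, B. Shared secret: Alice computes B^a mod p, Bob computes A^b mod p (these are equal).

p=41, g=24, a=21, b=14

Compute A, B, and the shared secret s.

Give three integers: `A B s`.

A = 24^21 mod 41  (bits of 21 = 10101)
  bit 0 = 1: r = r^2 * 24 mod 41 = 1^2 * 24 = 1*24 = 24
  bit 1 = 0: r = r^2 mod 41 = 24^2 = 2
  bit 2 = 1: r = r^2 * 24 mod 41 = 2^2 * 24 = 4*24 = 14
  bit 3 = 0: r = r^2 mod 41 = 14^2 = 32
  bit 4 = 1: r = r^2 * 24 mod 41 = 32^2 * 24 = 40*24 = 17
  -> A = 17
B = 24^14 mod 41  (bits of 14 = 1110)
  bit 0 = 1: r = r^2 * 24 mod 41 = 1^2 * 24 = 1*24 = 24
  bit 1 = 1: r = r^2 * 24 mod 41 = 24^2 * 24 = 2*24 = 7
  bit 2 = 1: r = r^2 * 24 mod 41 = 7^2 * 24 = 8*24 = 28
  bit 3 = 0: r = r^2 mod 41 = 28^2 = 5
  -> B = 5
s = B^a = 5^21 mod 41  (bits of 21 = 10101)
  bit 0 = 1: r = r^2 * 5 mod 41 = 1^2 * 5 = 1*5 = 5
  bit 1 = 0: r = r^2 mod 41 = 5^2 = 25
  bit 2 = 1: r = r^2 * 5 mod 41 = 25^2 * 5 = 10*5 = 9
  bit 3 = 0: r = r^2 mod 41 = 9^2 = 40
  bit 4 = 1: r = r^2 * 5 mod 41 = 40^2 * 5 = 1*5 = 5
  -> s = B^a = 5

Answer: 17 5 5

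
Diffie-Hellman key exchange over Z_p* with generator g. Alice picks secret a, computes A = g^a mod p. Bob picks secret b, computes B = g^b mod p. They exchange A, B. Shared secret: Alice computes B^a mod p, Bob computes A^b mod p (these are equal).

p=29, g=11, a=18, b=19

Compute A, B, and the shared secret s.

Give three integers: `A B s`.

Answer: 4 15 9

Derivation:
A = 11^18 mod 29  (bits of 18 = 10010)
  bit 0 = 1: r = r^2 * 11 mod 29 = 1^2 * 11 = 1*11 = 11
  bit 1 = 0: r = r^2 mod 29 = 11^2 = 5
  bit 2 = 0: r = r^2 mod 29 = 5^2 = 25
  bit 3 = 1: r = r^2 * 11 mod 29 = 25^2 * 11 = 16*11 = 2
  bit 4 = 0: r = r^2 mod 29 = 2^2 = 4
  -> A = 4
B = 11^19 mod 29  (bits of 19 = 10011)
  bit 0 = 1: r = r^2 * 11 mod 29 = 1^2 * 11 = 1*11 = 11
  bit 1 = 0: r = r^2 mod 29 = 11^2 = 5
  bit 2 = 0: r = r^2 mod 29 = 5^2 = 25
  bit 3 = 1: r = r^2 * 11 mod 29 = 25^2 * 11 = 16*11 = 2
  bit 4 = 1: r = r^2 * 11 mod 29 = 2^2 * 11 = 4*11 = 15
  -> B = 15
s = B^a = 15^18 mod 29  (bits of 18 = 10010)
  bit 0 = 1: r = r^2 * 15 mod 29 = 1^2 * 15 = 1*15 = 15
  bit 1 = 0: r = r^2 mod 29 = 15^2 = 22
  bit 2 = 0: r = r^2 mod 29 = 22^2 = 20
  bit 3 = 1: r = r^2 * 15 mod 29 = 20^2 * 15 = 23*15 = 26
  bit 4 = 0: r = r^2 mod 29 = 26^2 = 9
  -> s = B^a = 9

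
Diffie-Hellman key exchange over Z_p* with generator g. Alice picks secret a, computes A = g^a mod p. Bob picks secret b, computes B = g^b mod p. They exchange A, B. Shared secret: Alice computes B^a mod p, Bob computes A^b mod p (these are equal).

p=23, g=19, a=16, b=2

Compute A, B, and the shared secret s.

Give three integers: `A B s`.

A = 19^16 mod 23  (bits of 16 = 10000)
  bit 0 = 1: r = r^2 * 19 mod 23 = 1^2 * 19 = 1*19 = 19
  bit 1 = 0: r = r^2 mod 23 = 19^2 = 16
  bit 2 = 0: r = r^2 mod 23 = 16^2 = 3
  bit 3 = 0: r = r^2 mod 23 = 3^2 = 9
  bit 4 = 0: r = r^2 mod 23 = 9^2 = 12
  -> A = 12
B = 19^2 mod 23  (bits of 2 = 10)
  bit 0 = 1: r = r^2 * 19 mod 23 = 1^2 * 19 = 1*19 = 19
  bit 1 = 0: r = r^2 mod 23 = 19^2 = 16
  -> B = 16
s = B^a = 16^16 mod 23  (bits of 16 = 10000)
  bit 0 = 1: r = r^2 * 16 mod 23 = 1^2 * 16 = 1*16 = 16
  bit 1 = 0: r = r^2 mod 23 = 16^2 = 3
  bit 2 = 0: r = r^2 mod 23 = 3^2 = 9
  bit 3 = 0: r = r^2 mod 23 = 9^2 = 12
  bit 4 = 0: r = r^2 mod 23 = 12^2 = 6
  -> s = B^a = 6

Answer: 12 16 6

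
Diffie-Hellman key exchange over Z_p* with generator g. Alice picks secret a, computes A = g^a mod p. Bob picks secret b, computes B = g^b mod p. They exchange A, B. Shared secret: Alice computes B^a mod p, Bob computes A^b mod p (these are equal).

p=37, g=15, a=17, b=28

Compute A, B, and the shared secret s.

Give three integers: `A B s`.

Answer: 32 16 7

Derivation:
A = 15^17 mod 37  (bits of 17 = 10001)
  bit 0 = 1: r = r^2 * 15 mod 37 = 1^2 * 15 = 1*15 = 15
  bit 1 = 0: r = r^2 mod 37 = 15^2 = 3
  bit 2 = 0: r = r^2 mod 37 = 3^2 = 9
  bit 3 = 0: r = r^2 mod 37 = 9^2 = 7
  bit 4 = 1: r = r^2 * 15 mod 37 = 7^2 * 15 = 12*15 = 32
  -> A = 32
B = 15^28 mod 37  (bits of 28 = 11100)
  bit 0 = 1: r = r^2 * 15 mod 37 = 1^2 * 15 = 1*15 = 15
  bit 1 = 1: r = r^2 * 15 mod 37 = 15^2 * 15 = 3*15 = 8
  bit 2 = 1: r = r^2 * 15 mod 37 = 8^2 * 15 = 27*15 = 35
  bit 3 = 0: r = r^2 mod 37 = 35^2 = 4
  bit 4 = 0: r = r^2 mod 37 = 4^2 = 16
  -> B = 16
s = B^a = 16^17 mod 37  (bits of 17 = 10001)
  bit 0 = 1: r = r^2 * 16 mod 37 = 1^2 * 16 = 1*16 = 16
  bit 1 = 0: r = r^2 mod 37 = 16^2 = 34
  bit 2 = 0: r = r^2 mod 37 = 34^2 = 9
  bit 3 = 0: r = r^2 mod 37 = 9^2 = 7
  bit 4 = 1: r = r^2 * 16 mod 37 = 7^2 * 16 = 12*16 = 7
  -> s = B^a = 7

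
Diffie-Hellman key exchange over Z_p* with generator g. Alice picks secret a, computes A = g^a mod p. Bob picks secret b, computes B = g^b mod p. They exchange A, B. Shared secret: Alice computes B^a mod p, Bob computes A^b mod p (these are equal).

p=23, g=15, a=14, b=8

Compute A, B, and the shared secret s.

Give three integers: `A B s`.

Answer: 6 4 18

Derivation:
A = 15^14 mod 23  (bits of 14 = 1110)
  bit 0 = 1: r = r^2 * 15 mod 23 = 1^2 * 15 = 1*15 = 15
  bit 1 = 1: r = r^2 * 15 mod 23 = 15^2 * 15 = 18*15 = 17
  bit 2 = 1: r = r^2 * 15 mod 23 = 17^2 * 15 = 13*15 = 11
  bit 3 = 0: r = r^2 mod 23 = 11^2 = 6
  -> A = 6
B = 15^8 mod 23  (bits of 8 = 1000)
  bit 0 = 1: r = r^2 * 15 mod 23 = 1^2 * 15 = 1*15 = 15
  bit 1 = 0: r = r^2 mod 23 = 15^2 = 18
  bit 2 = 0: r = r^2 mod 23 = 18^2 = 2
  bit 3 = 0: r = r^2 mod 23 = 2^2 = 4
  -> B = 4
s = B^a = 4^14 mod 23  (bits of 14 = 1110)
  bit 0 = 1: r = r^2 * 4 mod 23 = 1^2 * 4 = 1*4 = 4
  bit 1 = 1: r = r^2 * 4 mod 23 = 4^2 * 4 = 16*4 = 18
  bit 2 = 1: r = r^2 * 4 mod 23 = 18^2 * 4 = 2*4 = 8
  bit 3 = 0: r = r^2 mod 23 = 8^2 = 18
  -> s = B^a = 18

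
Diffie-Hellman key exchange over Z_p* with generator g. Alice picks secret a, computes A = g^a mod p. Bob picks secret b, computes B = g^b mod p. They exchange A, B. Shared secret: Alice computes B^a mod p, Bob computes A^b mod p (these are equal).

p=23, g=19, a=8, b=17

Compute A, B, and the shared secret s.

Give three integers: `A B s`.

Answer: 9 21 3

Derivation:
A = 19^8 mod 23  (bits of 8 = 1000)
  bit 0 = 1: r = r^2 * 19 mod 23 = 1^2 * 19 = 1*19 = 19
  bit 1 = 0: r = r^2 mod 23 = 19^2 = 16
  bit 2 = 0: r = r^2 mod 23 = 16^2 = 3
  bit 3 = 0: r = r^2 mod 23 = 3^2 = 9
  -> A = 9
B = 19^17 mod 23  (bits of 17 = 10001)
  bit 0 = 1: r = r^2 * 19 mod 23 = 1^2 * 19 = 1*19 = 19
  bit 1 = 0: r = r^2 mod 23 = 19^2 = 16
  bit 2 = 0: r = r^2 mod 23 = 16^2 = 3
  bit 3 = 0: r = r^2 mod 23 = 3^2 = 9
  bit 4 = 1: r = r^2 * 19 mod 23 = 9^2 * 19 = 12*19 = 21
  -> B = 21
s = B^a = 21^8 mod 23  (bits of 8 = 1000)
  bit 0 = 1: r = r^2 * 21 mod 23 = 1^2 * 21 = 1*21 = 21
  bit 1 = 0: r = r^2 mod 23 = 21^2 = 4
  bit 2 = 0: r = r^2 mod 23 = 4^2 = 16
  bit 3 = 0: r = r^2 mod 23 = 16^2 = 3
  -> s = B^a = 3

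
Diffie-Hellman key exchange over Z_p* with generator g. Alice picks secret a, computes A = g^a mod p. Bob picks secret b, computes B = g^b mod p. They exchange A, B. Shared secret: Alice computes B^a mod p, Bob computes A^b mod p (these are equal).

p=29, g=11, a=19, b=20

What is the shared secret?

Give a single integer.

Answer: 24

Derivation:
A = 11^19 mod 29  (bits of 19 = 10011)
  bit 0 = 1: r = r^2 * 11 mod 29 = 1^2 * 11 = 1*11 = 11
  bit 1 = 0: r = r^2 mod 29 = 11^2 = 5
  bit 2 = 0: r = r^2 mod 29 = 5^2 = 25
  bit 3 = 1: r = r^2 * 11 mod 29 = 25^2 * 11 = 16*11 = 2
  bit 4 = 1: r = r^2 * 11 mod 29 = 2^2 * 11 = 4*11 = 15
  -> A = 15
B = 11^20 mod 29  (bits of 20 = 10100)
  bit 0 = 1: r = r^2 * 11 mod 29 = 1^2 * 11 = 1*11 = 11
  bit 1 = 0: r = r^2 mod 29 = 11^2 = 5
  bit 2 = 1: r = r^2 * 11 mod 29 = 5^2 * 11 = 25*11 = 14
  bit 3 = 0: r = r^2 mod 29 = 14^2 = 22
  bit 4 = 0: r = r^2 mod 29 = 22^2 = 20
  -> B = 20
s = B^a = 20^19 mod 29  (bits of 19 = 10011)
  bit 0 = 1: r = r^2 * 20 mod 29 = 1^2 * 20 = 1*20 = 20
  bit 1 = 0: r = r^2 mod 29 = 20^2 = 23
  bit 2 = 0: r = r^2 mod 29 = 23^2 = 7
  bit 3 = 1: r = r^2 * 20 mod 29 = 7^2 * 20 = 20*20 = 23
  bit 4 = 1: r = r^2 * 20 mod 29 = 23^2 * 20 = 7*20 = 24
  -> s = B^a = 24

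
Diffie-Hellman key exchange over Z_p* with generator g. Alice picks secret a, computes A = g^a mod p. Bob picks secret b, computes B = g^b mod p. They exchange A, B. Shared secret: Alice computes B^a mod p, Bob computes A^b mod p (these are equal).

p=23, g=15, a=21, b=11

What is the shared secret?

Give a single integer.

A = 15^21 mod 23  (bits of 21 = 10101)
  bit 0 = 1: r = r^2 * 15 mod 23 = 1^2 * 15 = 1*15 = 15
  bit 1 = 0: r = r^2 mod 23 = 15^2 = 18
  bit 2 = 1: r = r^2 * 15 mod 23 = 18^2 * 15 = 2*15 = 7
  bit 3 = 0: r = r^2 mod 23 = 7^2 = 3
  bit 4 = 1: r = r^2 * 15 mod 23 = 3^2 * 15 = 9*15 = 20
  -> A = 20
B = 15^11 mod 23  (bits of 11 = 1011)
  bit 0 = 1: r = r^2 * 15 mod 23 = 1^2 * 15 = 1*15 = 15
  bit 1 = 0: r = r^2 mod 23 = 15^2 = 18
  bit 2 = 1: r = r^2 * 15 mod 23 = 18^2 * 15 = 2*15 = 7
  bit 3 = 1: r = r^2 * 15 mod 23 = 7^2 * 15 = 3*15 = 22
  -> B = 22
s = B^a = 22^21 mod 23  (bits of 21 = 10101)
  bit 0 = 1: r = r^2 * 22 mod 23 = 1^2 * 22 = 1*22 = 22
  bit 1 = 0: r = r^2 mod 23 = 22^2 = 1
  bit 2 = 1: r = r^2 * 22 mod 23 = 1^2 * 22 = 1*22 = 22
  bit 3 = 0: r = r^2 mod 23 = 22^2 = 1
  bit 4 = 1: r = r^2 * 22 mod 23 = 1^2 * 22 = 1*22 = 22
  -> s = B^a = 22

Answer: 22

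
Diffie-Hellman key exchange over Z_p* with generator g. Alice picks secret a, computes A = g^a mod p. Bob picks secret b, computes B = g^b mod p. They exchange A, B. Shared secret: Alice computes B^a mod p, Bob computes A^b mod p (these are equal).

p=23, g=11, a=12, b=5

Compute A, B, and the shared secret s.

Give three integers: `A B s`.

A = 11^12 mod 23  (bits of 12 = 1100)
  bit 0 = 1: r = r^2 * 11 mod 23 = 1^2 * 11 = 1*11 = 11
  bit 1 = 1: r = r^2 * 11 mod 23 = 11^2 * 11 = 6*11 = 20
  bit 2 = 0: r = r^2 mod 23 = 20^2 = 9
  bit 3 = 0: r = r^2 mod 23 = 9^2 = 12
  -> A = 12
B = 11^5 mod 23  (bits of 5 = 101)
  bit 0 = 1: r = r^2 * 11 mod 23 = 1^2 * 11 = 1*11 = 11
  bit 1 = 0: r = r^2 mod 23 = 11^2 = 6
  bit 2 = 1: r = r^2 * 11 mod 23 = 6^2 * 11 = 13*11 = 5
  -> B = 5
s = B^a = 5^12 mod 23  (bits of 12 = 1100)
  bit 0 = 1: r = r^2 * 5 mod 23 = 1^2 * 5 = 1*5 = 5
  bit 1 = 1: r = r^2 * 5 mod 23 = 5^2 * 5 = 2*5 = 10
  bit 2 = 0: r = r^2 mod 23 = 10^2 = 8
  bit 3 = 0: r = r^2 mod 23 = 8^2 = 18
  -> s = B^a = 18

Answer: 12 5 18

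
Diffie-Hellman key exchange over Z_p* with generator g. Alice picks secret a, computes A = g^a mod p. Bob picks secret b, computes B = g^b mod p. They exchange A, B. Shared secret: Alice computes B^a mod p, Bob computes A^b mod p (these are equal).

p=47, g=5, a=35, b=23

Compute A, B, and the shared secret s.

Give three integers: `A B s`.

Answer: 29 46 46

Derivation:
A = 5^35 mod 47  (bits of 35 = 100011)
  bit 0 = 1: r = r^2 * 5 mod 47 = 1^2 * 5 = 1*5 = 5
  bit 1 = 0: r = r^2 mod 47 = 5^2 = 25
  bit 2 = 0: r = r^2 mod 47 = 25^2 = 14
  bit 3 = 0: r = r^2 mod 47 = 14^2 = 8
  bit 4 = 1: r = r^2 * 5 mod 47 = 8^2 * 5 = 17*5 = 38
  bit 5 = 1: r = r^2 * 5 mod 47 = 38^2 * 5 = 34*5 = 29
  -> A = 29
B = 5^23 mod 47  (bits of 23 = 10111)
  bit 0 = 1: r = r^2 * 5 mod 47 = 1^2 * 5 = 1*5 = 5
  bit 1 = 0: r = r^2 mod 47 = 5^2 = 25
  bit 2 = 1: r = r^2 * 5 mod 47 = 25^2 * 5 = 14*5 = 23
  bit 3 = 1: r = r^2 * 5 mod 47 = 23^2 * 5 = 12*5 = 13
  bit 4 = 1: r = r^2 * 5 mod 47 = 13^2 * 5 = 28*5 = 46
  -> B = 46
s = B^a = 46^35 mod 47  (bits of 35 = 100011)
  bit 0 = 1: r = r^2 * 46 mod 47 = 1^2 * 46 = 1*46 = 46
  bit 1 = 0: r = r^2 mod 47 = 46^2 = 1
  bit 2 = 0: r = r^2 mod 47 = 1^2 = 1
  bit 3 = 0: r = r^2 mod 47 = 1^2 = 1
  bit 4 = 1: r = r^2 * 46 mod 47 = 1^2 * 46 = 1*46 = 46
  bit 5 = 1: r = r^2 * 46 mod 47 = 46^2 * 46 = 1*46 = 46
  -> s = B^a = 46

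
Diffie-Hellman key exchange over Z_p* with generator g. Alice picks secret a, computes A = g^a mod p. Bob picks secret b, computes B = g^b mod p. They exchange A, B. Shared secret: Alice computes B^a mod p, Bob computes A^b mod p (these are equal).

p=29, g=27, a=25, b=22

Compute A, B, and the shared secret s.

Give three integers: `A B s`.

Answer: 18 5 13

Derivation:
A = 27^25 mod 29  (bits of 25 = 11001)
  bit 0 = 1: r = r^2 * 27 mod 29 = 1^2 * 27 = 1*27 = 27
  bit 1 = 1: r = r^2 * 27 mod 29 = 27^2 * 27 = 4*27 = 21
  bit 2 = 0: r = r^2 mod 29 = 21^2 = 6
  bit 3 = 0: r = r^2 mod 29 = 6^2 = 7
  bit 4 = 1: r = r^2 * 27 mod 29 = 7^2 * 27 = 20*27 = 18
  -> A = 18
B = 27^22 mod 29  (bits of 22 = 10110)
  bit 0 = 1: r = r^2 * 27 mod 29 = 1^2 * 27 = 1*27 = 27
  bit 1 = 0: r = r^2 mod 29 = 27^2 = 4
  bit 2 = 1: r = r^2 * 27 mod 29 = 4^2 * 27 = 16*27 = 26
  bit 3 = 1: r = r^2 * 27 mod 29 = 26^2 * 27 = 9*27 = 11
  bit 4 = 0: r = r^2 mod 29 = 11^2 = 5
  -> B = 5
s = B^a = 5^25 mod 29  (bits of 25 = 11001)
  bit 0 = 1: r = r^2 * 5 mod 29 = 1^2 * 5 = 1*5 = 5
  bit 1 = 1: r = r^2 * 5 mod 29 = 5^2 * 5 = 25*5 = 9
  bit 2 = 0: r = r^2 mod 29 = 9^2 = 23
  bit 3 = 0: r = r^2 mod 29 = 23^2 = 7
  bit 4 = 1: r = r^2 * 5 mod 29 = 7^2 * 5 = 20*5 = 13
  -> s = B^a = 13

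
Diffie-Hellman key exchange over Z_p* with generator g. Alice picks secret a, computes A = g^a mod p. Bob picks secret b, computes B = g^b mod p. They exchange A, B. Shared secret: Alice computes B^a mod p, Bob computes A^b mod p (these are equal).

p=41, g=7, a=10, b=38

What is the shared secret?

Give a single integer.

A = 7^10 mod 41  (bits of 10 = 1010)
  bit 0 = 1: r = r^2 * 7 mod 41 = 1^2 * 7 = 1*7 = 7
  bit 1 = 0: r = r^2 mod 41 = 7^2 = 8
  bit 2 = 1: r = r^2 * 7 mod 41 = 8^2 * 7 = 23*7 = 38
  bit 3 = 0: r = r^2 mod 41 = 38^2 = 9
  -> A = 9
B = 7^38 mod 41  (bits of 38 = 100110)
  bit 0 = 1: r = r^2 * 7 mod 41 = 1^2 * 7 = 1*7 = 7
  bit 1 = 0: r = r^2 mod 41 = 7^2 = 8
  bit 2 = 0: r = r^2 mod 41 = 8^2 = 23
  bit 3 = 1: r = r^2 * 7 mod 41 = 23^2 * 7 = 37*7 = 13
  bit 4 = 1: r = r^2 * 7 mod 41 = 13^2 * 7 = 5*7 = 35
  bit 5 = 0: r = r^2 mod 41 = 35^2 = 36
  -> B = 36
s = B^a = 36^10 mod 41  (bits of 10 = 1010)
  bit 0 = 1: r = r^2 * 36 mod 41 = 1^2 * 36 = 1*36 = 36
  bit 1 = 0: r = r^2 mod 41 = 36^2 = 25
  bit 2 = 1: r = r^2 * 36 mod 41 = 25^2 * 36 = 10*36 = 32
  bit 3 = 0: r = r^2 mod 41 = 32^2 = 40
  -> s = B^a = 40

Answer: 40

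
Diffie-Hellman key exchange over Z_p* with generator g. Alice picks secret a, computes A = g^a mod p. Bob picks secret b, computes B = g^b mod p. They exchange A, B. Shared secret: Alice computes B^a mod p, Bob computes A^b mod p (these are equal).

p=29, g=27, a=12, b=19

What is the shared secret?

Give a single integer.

Answer: 16

Derivation:
A = 27^12 mod 29  (bits of 12 = 1100)
  bit 0 = 1: r = r^2 * 27 mod 29 = 1^2 * 27 = 1*27 = 27
  bit 1 = 1: r = r^2 * 27 mod 29 = 27^2 * 27 = 4*27 = 21
  bit 2 = 0: r = r^2 mod 29 = 21^2 = 6
  bit 3 = 0: r = r^2 mod 29 = 6^2 = 7
  -> A = 7
B = 27^19 mod 29  (bits of 19 = 10011)
  bit 0 = 1: r = r^2 * 27 mod 29 = 1^2 * 27 = 1*27 = 27
  bit 1 = 0: r = r^2 mod 29 = 27^2 = 4
  bit 2 = 0: r = r^2 mod 29 = 4^2 = 16
  bit 3 = 1: r = r^2 * 27 mod 29 = 16^2 * 27 = 24*27 = 10
  bit 4 = 1: r = r^2 * 27 mod 29 = 10^2 * 27 = 13*27 = 3
  -> B = 3
s = B^a = 3^12 mod 29  (bits of 12 = 1100)
  bit 0 = 1: r = r^2 * 3 mod 29 = 1^2 * 3 = 1*3 = 3
  bit 1 = 1: r = r^2 * 3 mod 29 = 3^2 * 3 = 9*3 = 27
  bit 2 = 0: r = r^2 mod 29 = 27^2 = 4
  bit 3 = 0: r = r^2 mod 29 = 4^2 = 16
  -> s = B^a = 16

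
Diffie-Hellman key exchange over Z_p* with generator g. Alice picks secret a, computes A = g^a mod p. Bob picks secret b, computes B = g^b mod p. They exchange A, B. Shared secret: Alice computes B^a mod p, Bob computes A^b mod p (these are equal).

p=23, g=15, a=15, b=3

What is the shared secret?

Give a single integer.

Answer: 15

Derivation:
A = 15^15 mod 23  (bits of 15 = 1111)
  bit 0 = 1: r = r^2 * 15 mod 23 = 1^2 * 15 = 1*15 = 15
  bit 1 = 1: r = r^2 * 15 mod 23 = 15^2 * 15 = 18*15 = 17
  bit 2 = 1: r = r^2 * 15 mod 23 = 17^2 * 15 = 13*15 = 11
  bit 3 = 1: r = r^2 * 15 mod 23 = 11^2 * 15 = 6*15 = 21
  -> A = 21
B = 15^3 mod 23  (bits of 3 = 11)
  bit 0 = 1: r = r^2 * 15 mod 23 = 1^2 * 15 = 1*15 = 15
  bit 1 = 1: r = r^2 * 15 mod 23 = 15^2 * 15 = 18*15 = 17
  -> B = 17
s = B^a = 17^15 mod 23  (bits of 15 = 1111)
  bit 0 = 1: r = r^2 * 17 mod 23 = 1^2 * 17 = 1*17 = 17
  bit 1 = 1: r = r^2 * 17 mod 23 = 17^2 * 17 = 13*17 = 14
  bit 2 = 1: r = r^2 * 17 mod 23 = 14^2 * 17 = 12*17 = 20
  bit 3 = 1: r = r^2 * 17 mod 23 = 20^2 * 17 = 9*17 = 15
  -> s = B^a = 15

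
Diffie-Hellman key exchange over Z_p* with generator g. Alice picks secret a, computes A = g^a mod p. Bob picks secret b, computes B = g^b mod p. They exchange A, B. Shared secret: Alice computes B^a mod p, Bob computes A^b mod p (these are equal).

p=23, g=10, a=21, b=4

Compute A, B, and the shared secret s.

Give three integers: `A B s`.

A = 10^21 mod 23  (bits of 21 = 10101)
  bit 0 = 1: r = r^2 * 10 mod 23 = 1^2 * 10 = 1*10 = 10
  bit 1 = 0: r = r^2 mod 23 = 10^2 = 8
  bit 2 = 1: r = r^2 * 10 mod 23 = 8^2 * 10 = 18*10 = 19
  bit 3 = 0: r = r^2 mod 23 = 19^2 = 16
  bit 4 = 1: r = r^2 * 10 mod 23 = 16^2 * 10 = 3*10 = 7
  -> A = 7
B = 10^4 mod 23  (bits of 4 = 100)
  bit 0 = 1: r = r^2 * 10 mod 23 = 1^2 * 10 = 1*10 = 10
  bit 1 = 0: r = r^2 mod 23 = 10^2 = 8
  bit 2 = 0: r = r^2 mod 23 = 8^2 = 18
  -> B = 18
s = B^a = 18^21 mod 23  (bits of 21 = 10101)
  bit 0 = 1: r = r^2 * 18 mod 23 = 1^2 * 18 = 1*18 = 18
  bit 1 = 0: r = r^2 mod 23 = 18^2 = 2
  bit 2 = 1: r = r^2 * 18 mod 23 = 2^2 * 18 = 4*18 = 3
  bit 3 = 0: r = r^2 mod 23 = 3^2 = 9
  bit 4 = 1: r = r^2 * 18 mod 23 = 9^2 * 18 = 12*18 = 9
  -> s = B^a = 9

Answer: 7 18 9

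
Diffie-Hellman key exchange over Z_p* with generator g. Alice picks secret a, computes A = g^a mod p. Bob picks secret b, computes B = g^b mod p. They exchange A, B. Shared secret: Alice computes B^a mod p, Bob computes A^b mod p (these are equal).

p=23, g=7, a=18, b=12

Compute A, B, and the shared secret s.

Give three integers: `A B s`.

A = 7^18 mod 23  (bits of 18 = 10010)
  bit 0 = 1: r = r^2 * 7 mod 23 = 1^2 * 7 = 1*7 = 7
  bit 1 = 0: r = r^2 mod 23 = 7^2 = 3
  bit 2 = 0: r = r^2 mod 23 = 3^2 = 9
  bit 3 = 1: r = r^2 * 7 mod 23 = 9^2 * 7 = 12*7 = 15
  bit 4 = 0: r = r^2 mod 23 = 15^2 = 18
  -> A = 18
B = 7^12 mod 23  (bits of 12 = 1100)
  bit 0 = 1: r = r^2 * 7 mod 23 = 1^2 * 7 = 1*7 = 7
  bit 1 = 1: r = r^2 * 7 mod 23 = 7^2 * 7 = 3*7 = 21
  bit 2 = 0: r = r^2 mod 23 = 21^2 = 4
  bit 3 = 0: r = r^2 mod 23 = 4^2 = 16
  -> B = 16
s = B^a = 16^18 mod 23  (bits of 18 = 10010)
  bit 0 = 1: r = r^2 * 16 mod 23 = 1^2 * 16 = 1*16 = 16
  bit 1 = 0: r = r^2 mod 23 = 16^2 = 3
  bit 2 = 0: r = r^2 mod 23 = 3^2 = 9
  bit 3 = 1: r = r^2 * 16 mod 23 = 9^2 * 16 = 12*16 = 8
  bit 4 = 0: r = r^2 mod 23 = 8^2 = 18
  -> s = B^a = 18

Answer: 18 16 18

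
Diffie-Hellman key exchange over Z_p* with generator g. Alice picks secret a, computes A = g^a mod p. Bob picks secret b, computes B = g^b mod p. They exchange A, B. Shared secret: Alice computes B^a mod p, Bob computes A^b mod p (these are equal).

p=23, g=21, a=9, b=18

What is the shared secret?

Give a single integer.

A = 21^9 mod 23  (bits of 9 = 1001)
  bit 0 = 1: r = r^2 * 21 mod 23 = 1^2 * 21 = 1*21 = 21
  bit 1 = 0: r = r^2 mod 23 = 21^2 = 4
  bit 2 = 0: r = r^2 mod 23 = 4^2 = 16
  bit 3 = 1: r = r^2 * 21 mod 23 = 16^2 * 21 = 3*21 = 17
  -> A = 17
B = 21^18 mod 23  (bits of 18 = 10010)
  bit 0 = 1: r = r^2 * 21 mod 23 = 1^2 * 21 = 1*21 = 21
  bit 1 = 0: r = r^2 mod 23 = 21^2 = 4
  bit 2 = 0: r = r^2 mod 23 = 4^2 = 16
  bit 3 = 1: r = r^2 * 21 mod 23 = 16^2 * 21 = 3*21 = 17
  bit 4 = 0: r = r^2 mod 23 = 17^2 = 13
  -> B = 13
s = B^a = 13^9 mod 23  (bits of 9 = 1001)
  bit 0 = 1: r = r^2 * 13 mod 23 = 1^2 * 13 = 1*13 = 13
  bit 1 = 0: r = r^2 mod 23 = 13^2 = 8
  bit 2 = 0: r = r^2 mod 23 = 8^2 = 18
  bit 3 = 1: r = r^2 * 13 mod 23 = 18^2 * 13 = 2*13 = 3
  -> s = B^a = 3

Answer: 3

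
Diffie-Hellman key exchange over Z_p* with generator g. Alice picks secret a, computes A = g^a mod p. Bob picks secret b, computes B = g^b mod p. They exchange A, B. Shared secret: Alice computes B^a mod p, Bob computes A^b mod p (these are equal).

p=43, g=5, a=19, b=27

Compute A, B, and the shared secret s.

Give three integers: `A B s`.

A = 5^19 mod 43  (bits of 19 = 10011)
  bit 0 = 1: r = r^2 * 5 mod 43 = 1^2 * 5 = 1*5 = 5
  bit 1 = 0: r = r^2 mod 43 = 5^2 = 25
  bit 2 = 0: r = r^2 mod 43 = 25^2 = 23
  bit 3 = 1: r = r^2 * 5 mod 43 = 23^2 * 5 = 13*5 = 22
  bit 4 = 1: r = r^2 * 5 mod 43 = 22^2 * 5 = 11*5 = 12
  -> A = 12
B = 5^27 mod 43  (bits of 27 = 11011)
  bit 0 = 1: r = r^2 * 5 mod 43 = 1^2 * 5 = 1*5 = 5
  bit 1 = 1: r = r^2 * 5 mod 43 = 5^2 * 5 = 25*5 = 39
  bit 2 = 0: r = r^2 mod 43 = 39^2 = 16
  bit 3 = 1: r = r^2 * 5 mod 43 = 16^2 * 5 = 41*5 = 33
  bit 4 = 1: r = r^2 * 5 mod 43 = 33^2 * 5 = 14*5 = 27
  -> B = 27
s = B^a = 27^19 mod 43  (bits of 19 = 10011)
  bit 0 = 1: r = r^2 * 27 mod 43 = 1^2 * 27 = 1*27 = 27
  bit 1 = 0: r = r^2 mod 43 = 27^2 = 41
  bit 2 = 0: r = r^2 mod 43 = 41^2 = 4
  bit 3 = 1: r = r^2 * 27 mod 43 = 4^2 * 27 = 16*27 = 2
  bit 4 = 1: r = r^2 * 27 mod 43 = 2^2 * 27 = 4*27 = 22
  -> s = B^a = 22

Answer: 12 27 22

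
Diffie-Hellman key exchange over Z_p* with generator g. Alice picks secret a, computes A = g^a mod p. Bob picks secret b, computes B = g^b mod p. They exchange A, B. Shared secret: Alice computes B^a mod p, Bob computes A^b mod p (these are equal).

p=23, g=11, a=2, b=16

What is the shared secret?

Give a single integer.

A = 11^2 mod 23  (bits of 2 = 10)
  bit 0 = 1: r = r^2 * 11 mod 23 = 1^2 * 11 = 1*11 = 11
  bit 1 = 0: r = r^2 mod 23 = 11^2 = 6
  -> A = 6
B = 11^16 mod 23  (bits of 16 = 10000)
  bit 0 = 1: r = r^2 * 11 mod 23 = 1^2 * 11 = 1*11 = 11
  bit 1 = 0: r = r^2 mod 23 = 11^2 = 6
  bit 2 = 0: r = r^2 mod 23 = 6^2 = 13
  bit 3 = 0: r = r^2 mod 23 = 13^2 = 8
  bit 4 = 0: r = r^2 mod 23 = 8^2 = 18
  -> B = 18
s = B^a = 18^2 mod 23  (bits of 2 = 10)
  bit 0 = 1: r = r^2 * 18 mod 23 = 1^2 * 18 = 1*18 = 18
  bit 1 = 0: r = r^2 mod 23 = 18^2 = 2
  -> s = B^a = 2

Answer: 2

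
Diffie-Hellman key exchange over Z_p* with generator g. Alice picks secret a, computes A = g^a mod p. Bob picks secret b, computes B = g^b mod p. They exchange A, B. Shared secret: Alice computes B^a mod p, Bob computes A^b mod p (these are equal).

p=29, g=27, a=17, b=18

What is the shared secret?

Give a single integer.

Answer: 22

Derivation:
A = 27^17 mod 29  (bits of 17 = 10001)
  bit 0 = 1: r = r^2 * 27 mod 29 = 1^2 * 27 = 1*27 = 27
  bit 1 = 0: r = r^2 mod 29 = 27^2 = 4
  bit 2 = 0: r = r^2 mod 29 = 4^2 = 16
  bit 3 = 0: r = r^2 mod 29 = 16^2 = 24
  bit 4 = 1: r = r^2 * 27 mod 29 = 24^2 * 27 = 25*27 = 8
  -> A = 8
B = 27^18 mod 29  (bits of 18 = 10010)
  bit 0 = 1: r = r^2 * 27 mod 29 = 1^2 * 27 = 1*27 = 27
  bit 1 = 0: r = r^2 mod 29 = 27^2 = 4
  bit 2 = 0: r = r^2 mod 29 = 4^2 = 16
  bit 3 = 1: r = r^2 * 27 mod 29 = 16^2 * 27 = 24*27 = 10
  bit 4 = 0: r = r^2 mod 29 = 10^2 = 13
  -> B = 13
s = B^a = 13^17 mod 29  (bits of 17 = 10001)
  bit 0 = 1: r = r^2 * 13 mod 29 = 1^2 * 13 = 1*13 = 13
  bit 1 = 0: r = r^2 mod 29 = 13^2 = 24
  bit 2 = 0: r = r^2 mod 29 = 24^2 = 25
  bit 3 = 0: r = r^2 mod 29 = 25^2 = 16
  bit 4 = 1: r = r^2 * 13 mod 29 = 16^2 * 13 = 24*13 = 22
  -> s = B^a = 22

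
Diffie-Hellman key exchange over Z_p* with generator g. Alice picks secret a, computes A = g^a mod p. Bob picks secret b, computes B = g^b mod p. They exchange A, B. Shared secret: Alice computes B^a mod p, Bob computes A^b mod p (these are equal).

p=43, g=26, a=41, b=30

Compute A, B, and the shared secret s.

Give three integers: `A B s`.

Answer: 5 41 21

Derivation:
A = 26^41 mod 43  (bits of 41 = 101001)
  bit 0 = 1: r = r^2 * 26 mod 43 = 1^2 * 26 = 1*26 = 26
  bit 1 = 0: r = r^2 mod 43 = 26^2 = 31
  bit 2 = 1: r = r^2 * 26 mod 43 = 31^2 * 26 = 15*26 = 3
  bit 3 = 0: r = r^2 mod 43 = 3^2 = 9
  bit 4 = 0: r = r^2 mod 43 = 9^2 = 38
  bit 5 = 1: r = r^2 * 26 mod 43 = 38^2 * 26 = 25*26 = 5
  -> A = 5
B = 26^30 mod 43  (bits of 30 = 11110)
  bit 0 = 1: r = r^2 * 26 mod 43 = 1^2 * 26 = 1*26 = 26
  bit 1 = 1: r = r^2 * 26 mod 43 = 26^2 * 26 = 31*26 = 32
  bit 2 = 1: r = r^2 * 26 mod 43 = 32^2 * 26 = 35*26 = 7
  bit 3 = 1: r = r^2 * 26 mod 43 = 7^2 * 26 = 6*26 = 27
  bit 4 = 0: r = r^2 mod 43 = 27^2 = 41
  -> B = 41
s = B^a = 41^41 mod 43  (bits of 41 = 101001)
  bit 0 = 1: r = r^2 * 41 mod 43 = 1^2 * 41 = 1*41 = 41
  bit 1 = 0: r = r^2 mod 43 = 41^2 = 4
  bit 2 = 1: r = r^2 * 41 mod 43 = 4^2 * 41 = 16*41 = 11
  bit 3 = 0: r = r^2 mod 43 = 11^2 = 35
  bit 4 = 0: r = r^2 mod 43 = 35^2 = 21
  bit 5 = 1: r = r^2 * 41 mod 43 = 21^2 * 41 = 11*41 = 21
  -> s = B^a = 21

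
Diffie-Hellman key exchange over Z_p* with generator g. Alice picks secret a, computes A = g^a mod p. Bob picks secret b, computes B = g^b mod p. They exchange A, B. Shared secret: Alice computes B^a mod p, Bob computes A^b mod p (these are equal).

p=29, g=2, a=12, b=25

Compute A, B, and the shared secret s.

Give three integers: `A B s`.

A = 2^12 mod 29  (bits of 12 = 1100)
  bit 0 = 1: r = r^2 * 2 mod 29 = 1^2 * 2 = 1*2 = 2
  bit 1 = 1: r = r^2 * 2 mod 29 = 2^2 * 2 = 4*2 = 8
  bit 2 = 0: r = r^2 mod 29 = 8^2 = 6
  bit 3 = 0: r = r^2 mod 29 = 6^2 = 7
  -> A = 7
B = 2^25 mod 29  (bits of 25 = 11001)
  bit 0 = 1: r = r^2 * 2 mod 29 = 1^2 * 2 = 1*2 = 2
  bit 1 = 1: r = r^2 * 2 mod 29 = 2^2 * 2 = 4*2 = 8
  bit 2 = 0: r = r^2 mod 29 = 8^2 = 6
  bit 3 = 0: r = r^2 mod 29 = 6^2 = 7
  bit 4 = 1: r = r^2 * 2 mod 29 = 7^2 * 2 = 20*2 = 11
  -> B = 11
s = B^a = 11^12 mod 29  (bits of 12 = 1100)
  bit 0 = 1: r = r^2 * 11 mod 29 = 1^2 * 11 = 1*11 = 11
  bit 1 = 1: r = r^2 * 11 mod 29 = 11^2 * 11 = 5*11 = 26
  bit 2 = 0: r = r^2 mod 29 = 26^2 = 9
  bit 3 = 0: r = r^2 mod 29 = 9^2 = 23
  -> s = B^a = 23

Answer: 7 11 23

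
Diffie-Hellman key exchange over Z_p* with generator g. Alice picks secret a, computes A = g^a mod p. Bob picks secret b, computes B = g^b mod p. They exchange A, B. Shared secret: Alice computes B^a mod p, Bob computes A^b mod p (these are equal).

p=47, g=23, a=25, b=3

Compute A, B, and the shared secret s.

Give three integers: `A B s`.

A = 23^25 mod 47  (bits of 25 = 11001)
  bit 0 = 1: r = r^2 * 23 mod 47 = 1^2 * 23 = 1*23 = 23
  bit 1 = 1: r = r^2 * 23 mod 47 = 23^2 * 23 = 12*23 = 41
  bit 2 = 0: r = r^2 mod 47 = 41^2 = 36
  bit 3 = 0: r = r^2 mod 47 = 36^2 = 27
  bit 4 = 1: r = r^2 * 23 mod 47 = 27^2 * 23 = 24*23 = 35
  -> A = 35
B = 23^3 mod 47  (bits of 3 = 11)
  bit 0 = 1: r = r^2 * 23 mod 47 = 1^2 * 23 = 1*23 = 23
  bit 1 = 1: r = r^2 * 23 mod 47 = 23^2 * 23 = 12*23 = 41
  -> B = 41
s = B^a = 41^25 mod 47  (bits of 25 = 11001)
  bit 0 = 1: r = r^2 * 41 mod 47 = 1^2 * 41 = 1*41 = 41
  bit 1 = 1: r = r^2 * 41 mod 47 = 41^2 * 41 = 36*41 = 19
  bit 2 = 0: r = r^2 mod 47 = 19^2 = 32
  bit 3 = 0: r = r^2 mod 47 = 32^2 = 37
  bit 4 = 1: r = r^2 * 41 mod 47 = 37^2 * 41 = 6*41 = 11
  -> s = B^a = 11

Answer: 35 41 11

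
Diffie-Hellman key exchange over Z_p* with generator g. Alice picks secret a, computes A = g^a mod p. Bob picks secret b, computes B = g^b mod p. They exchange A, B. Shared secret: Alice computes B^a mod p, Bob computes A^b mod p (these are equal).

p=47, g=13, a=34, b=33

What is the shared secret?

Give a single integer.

Answer: 27

Derivation:
A = 13^34 mod 47  (bits of 34 = 100010)
  bit 0 = 1: r = r^2 * 13 mod 47 = 1^2 * 13 = 1*13 = 13
  bit 1 = 0: r = r^2 mod 47 = 13^2 = 28
  bit 2 = 0: r = r^2 mod 47 = 28^2 = 32
  bit 3 = 0: r = r^2 mod 47 = 32^2 = 37
  bit 4 = 1: r = r^2 * 13 mod 47 = 37^2 * 13 = 6*13 = 31
  bit 5 = 0: r = r^2 mod 47 = 31^2 = 21
  -> A = 21
B = 13^33 mod 47  (bits of 33 = 100001)
  bit 0 = 1: r = r^2 * 13 mod 47 = 1^2 * 13 = 1*13 = 13
  bit 1 = 0: r = r^2 mod 47 = 13^2 = 28
  bit 2 = 0: r = r^2 mod 47 = 28^2 = 32
  bit 3 = 0: r = r^2 mod 47 = 32^2 = 37
  bit 4 = 0: r = r^2 mod 47 = 37^2 = 6
  bit 5 = 1: r = r^2 * 13 mod 47 = 6^2 * 13 = 36*13 = 45
  -> B = 45
s = B^a = 45^34 mod 47  (bits of 34 = 100010)
  bit 0 = 1: r = r^2 * 45 mod 47 = 1^2 * 45 = 1*45 = 45
  bit 1 = 0: r = r^2 mod 47 = 45^2 = 4
  bit 2 = 0: r = r^2 mod 47 = 4^2 = 16
  bit 3 = 0: r = r^2 mod 47 = 16^2 = 21
  bit 4 = 1: r = r^2 * 45 mod 47 = 21^2 * 45 = 18*45 = 11
  bit 5 = 0: r = r^2 mod 47 = 11^2 = 27
  -> s = B^a = 27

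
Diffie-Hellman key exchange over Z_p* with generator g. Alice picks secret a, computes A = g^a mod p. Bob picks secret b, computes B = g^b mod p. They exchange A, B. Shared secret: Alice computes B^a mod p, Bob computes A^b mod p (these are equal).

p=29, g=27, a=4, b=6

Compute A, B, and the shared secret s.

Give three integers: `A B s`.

A = 27^4 mod 29  (bits of 4 = 100)
  bit 0 = 1: r = r^2 * 27 mod 29 = 1^2 * 27 = 1*27 = 27
  bit 1 = 0: r = r^2 mod 29 = 27^2 = 4
  bit 2 = 0: r = r^2 mod 29 = 4^2 = 16
  -> A = 16
B = 27^6 mod 29  (bits of 6 = 110)
  bit 0 = 1: r = r^2 * 27 mod 29 = 1^2 * 27 = 1*27 = 27
  bit 1 = 1: r = r^2 * 27 mod 29 = 27^2 * 27 = 4*27 = 21
  bit 2 = 0: r = r^2 mod 29 = 21^2 = 6
  -> B = 6
s = B^a = 6^4 mod 29  (bits of 4 = 100)
  bit 0 = 1: r = r^2 * 6 mod 29 = 1^2 * 6 = 1*6 = 6
  bit 1 = 0: r = r^2 mod 29 = 6^2 = 7
  bit 2 = 0: r = r^2 mod 29 = 7^2 = 20
  -> s = B^a = 20

Answer: 16 6 20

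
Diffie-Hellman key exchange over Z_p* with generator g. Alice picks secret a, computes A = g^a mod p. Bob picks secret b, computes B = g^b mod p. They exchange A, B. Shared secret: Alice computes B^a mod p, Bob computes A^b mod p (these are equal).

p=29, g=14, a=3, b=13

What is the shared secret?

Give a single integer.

Answer: 8

Derivation:
A = 14^3 mod 29  (bits of 3 = 11)
  bit 0 = 1: r = r^2 * 14 mod 29 = 1^2 * 14 = 1*14 = 14
  bit 1 = 1: r = r^2 * 14 mod 29 = 14^2 * 14 = 22*14 = 18
  -> A = 18
B = 14^13 mod 29  (bits of 13 = 1101)
  bit 0 = 1: r = r^2 * 14 mod 29 = 1^2 * 14 = 1*14 = 14
  bit 1 = 1: r = r^2 * 14 mod 29 = 14^2 * 14 = 22*14 = 18
  bit 2 = 0: r = r^2 mod 29 = 18^2 = 5
  bit 3 = 1: r = r^2 * 14 mod 29 = 5^2 * 14 = 25*14 = 2
  -> B = 2
s = B^a = 2^3 mod 29  (bits of 3 = 11)
  bit 0 = 1: r = r^2 * 2 mod 29 = 1^2 * 2 = 1*2 = 2
  bit 1 = 1: r = r^2 * 2 mod 29 = 2^2 * 2 = 4*2 = 8
  -> s = B^a = 8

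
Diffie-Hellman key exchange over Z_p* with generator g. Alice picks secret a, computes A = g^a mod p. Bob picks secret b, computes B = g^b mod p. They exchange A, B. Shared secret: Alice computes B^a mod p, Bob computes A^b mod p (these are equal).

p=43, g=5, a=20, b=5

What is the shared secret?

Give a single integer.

A = 5^20 mod 43  (bits of 20 = 10100)
  bit 0 = 1: r = r^2 * 5 mod 43 = 1^2 * 5 = 1*5 = 5
  bit 1 = 0: r = r^2 mod 43 = 5^2 = 25
  bit 2 = 1: r = r^2 * 5 mod 43 = 25^2 * 5 = 23*5 = 29
  bit 3 = 0: r = r^2 mod 43 = 29^2 = 24
  bit 4 = 0: r = r^2 mod 43 = 24^2 = 17
  -> A = 17
B = 5^5 mod 43  (bits of 5 = 101)
  bit 0 = 1: r = r^2 * 5 mod 43 = 1^2 * 5 = 1*5 = 5
  bit 1 = 0: r = r^2 mod 43 = 5^2 = 25
  bit 2 = 1: r = r^2 * 5 mod 43 = 25^2 * 5 = 23*5 = 29
  -> B = 29
s = B^a = 29^20 mod 43  (bits of 20 = 10100)
  bit 0 = 1: r = r^2 * 29 mod 43 = 1^2 * 29 = 1*29 = 29
  bit 1 = 0: r = r^2 mod 43 = 29^2 = 24
  bit 2 = 1: r = r^2 * 29 mod 43 = 24^2 * 29 = 17*29 = 20
  bit 3 = 0: r = r^2 mod 43 = 20^2 = 13
  bit 4 = 0: r = r^2 mod 43 = 13^2 = 40
  -> s = B^a = 40

Answer: 40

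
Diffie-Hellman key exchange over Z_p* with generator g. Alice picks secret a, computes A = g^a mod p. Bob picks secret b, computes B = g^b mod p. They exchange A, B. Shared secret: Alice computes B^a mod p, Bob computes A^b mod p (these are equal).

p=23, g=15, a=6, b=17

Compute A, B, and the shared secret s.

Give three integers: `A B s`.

A = 15^6 mod 23  (bits of 6 = 110)
  bit 0 = 1: r = r^2 * 15 mod 23 = 1^2 * 15 = 1*15 = 15
  bit 1 = 1: r = r^2 * 15 mod 23 = 15^2 * 15 = 18*15 = 17
  bit 2 = 0: r = r^2 mod 23 = 17^2 = 13
  -> A = 13
B = 15^17 mod 23  (bits of 17 = 10001)
  bit 0 = 1: r = r^2 * 15 mod 23 = 1^2 * 15 = 1*15 = 15
  bit 1 = 0: r = r^2 mod 23 = 15^2 = 18
  bit 2 = 0: r = r^2 mod 23 = 18^2 = 2
  bit 3 = 0: r = r^2 mod 23 = 2^2 = 4
  bit 4 = 1: r = r^2 * 15 mod 23 = 4^2 * 15 = 16*15 = 10
  -> B = 10
s = B^a = 10^6 mod 23  (bits of 6 = 110)
  bit 0 = 1: r = r^2 * 10 mod 23 = 1^2 * 10 = 1*10 = 10
  bit 1 = 1: r = r^2 * 10 mod 23 = 10^2 * 10 = 8*10 = 11
  bit 2 = 0: r = r^2 mod 23 = 11^2 = 6
  -> s = B^a = 6

Answer: 13 10 6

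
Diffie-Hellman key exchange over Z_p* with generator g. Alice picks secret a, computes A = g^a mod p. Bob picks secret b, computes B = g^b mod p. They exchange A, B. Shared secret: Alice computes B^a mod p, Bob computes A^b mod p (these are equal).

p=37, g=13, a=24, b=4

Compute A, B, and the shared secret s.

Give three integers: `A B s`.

Answer: 26 34 26

Derivation:
A = 13^24 mod 37  (bits of 24 = 11000)
  bit 0 = 1: r = r^2 * 13 mod 37 = 1^2 * 13 = 1*13 = 13
  bit 1 = 1: r = r^2 * 13 mod 37 = 13^2 * 13 = 21*13 = 14
  bit 2 = 0: r = r^2 mod 37 = 14^2 = 11
  bit 3 = 0: r = r^2 mod 37 = 11^2 = 10
  bit 4 = 0: r = r^2 mod 37 = 10^2 = 26
  -> A = 26
B = 13^4 mod 37  (bits of 4 = 100)
  bit 0 = 1: r = r^2 * 13 mod 37 = 1^2 * 13 = 1*13 = 13
  bit 1 = 0: r = r^2 mod 37 = 13^2 = 21
  bit 2 = 0: r = r^2 mod 37 = 21^2 = 34
  -> B = 34
s = B^a = 34^24 mod 37  (bits of 24 = 11000)
  bit 0 = 1: r = r^2 * 34 mod 37 = 1^2 * 34 = 1*34 = 34
  bit 1 = 1: r = r^2 * 34 mod 37 = 34^2 * 34 = 9*34 = 10
  bit 2 = 0: r = r^2 mod 37 = 10^2 = 26
  bit 3 = 0: r = r^2 mod 37 = 26^2 = 10
  bit 4 = 0: r = r^2 mod 37 = 10^2 = 26
  -> s = B^a = 26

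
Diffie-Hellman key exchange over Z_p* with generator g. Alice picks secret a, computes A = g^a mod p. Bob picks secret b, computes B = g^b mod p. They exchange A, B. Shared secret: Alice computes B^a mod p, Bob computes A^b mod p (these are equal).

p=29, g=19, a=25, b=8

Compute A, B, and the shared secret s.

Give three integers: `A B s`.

Answer: 2 25 24

Derivation:
A = 19^25 mod 29  (bits of 25 = 11001)
  bit 0 = 1: r = r^2 * 19 mod 29 = 1^2 * 19 = 1*19 = 19
  bit 1 = 1: r = r^2 * 19 mod 29 = 19^2 * 19 = 13*19 = 15
  bit 2 = 0: r = r^2 mod 29 = 15^2 = 22
  bit 3 = 0: r = r^2 mod 29 = 22^2 = 20
  bit 4 = 1: r = r^2 * 19 mod 29 = 20^2 * 19 = 23*19 = 2
  -> A = 2
B = 19^8 mod 29  (bits of 8 = 1000)
  bit 0 = 1: r = r^2 * 19 mod 29 = 1^2 * 19 = 1*19 = 19
  bit 1 = 0: r = r^2 mod 29 = 19^2 = 13
  bit 2 = 0: r = r^2 mod 29 = 13^2 = 24
  bit 3 = 0: r = r^2 mod 29 = 24^2 = 25
  -> B = 25
s = B^a = 25^25 mod 29  (bits of 25 = 11001)
  bit 0 = 1: r = r^2 * 25 mod 29 = 1^2 * 25 = 1*25 = 25
  bit 1 = 1: r = r^2 * 25 mod 29 = 25^2 * 25 = 16*25 = 23
  bit 2 = 0: r = r^2 mod 29 = 23^2 = 7
  bit 3 = 0: r = r^2 mod 29 = 7^2 = 20
  bit 4 = 1: r = r^2 * 25 mod 29 = 20^2 * 25 = 23*25 = 24
  -> s = B^a = 24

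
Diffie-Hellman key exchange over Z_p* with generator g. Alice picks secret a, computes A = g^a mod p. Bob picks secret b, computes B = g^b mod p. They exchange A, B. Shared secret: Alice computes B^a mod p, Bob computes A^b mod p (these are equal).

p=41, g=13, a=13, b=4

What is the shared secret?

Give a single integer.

A = 13^13 mod 41  (bits of 13 = 1101)
  bit 0 = 1: r = r^2 * 13 mod 41 = 1^2 * 13 = 1*13 = 13
  bit 1 = 1: r = r^2 * 13 mod 41 = 13^2 * 13 = 5*13 = 24
  bit 2 = 0: r = r^2 mod 41 = 24^2 = 2
  bit 3 = 1: r = r^2 * 13 mod 41 = 2^2 * 13 = 4*13 = 11
  -> A = 11
B = 13^4 mod 41  (bits of 4 = 100)
  bit 0 = 1: r = r^2 * 13 mod 41 = 1^2 * 13 = 1*13 = 13
  bit 1 = 0: r = r^2 mod 41 = 13^2 = 5
  bit 2 = 0: r = r^2 mod 41 = 5^2 = 25
  -> B = 25
s = B^a = 25^13 mod 41  (bits of 13 = 1101)
  bit 0 = 1: r = r^2 * 25 mod 41 = 1^2 * 25 = 1*25 = 25
  bit 1 = 1: r = r^2 * 25 mod 41 = 25^2 * 25 = 10*25 = 4
  bit 2 = 0: r = r^2 mod 41 = 4^2 = 16
  bit 3 = 1: r = r^2 * 25 mod 41 = 16^2 * 25 = 10*25 = 4
  -> s = B^a = 4

Answer: 4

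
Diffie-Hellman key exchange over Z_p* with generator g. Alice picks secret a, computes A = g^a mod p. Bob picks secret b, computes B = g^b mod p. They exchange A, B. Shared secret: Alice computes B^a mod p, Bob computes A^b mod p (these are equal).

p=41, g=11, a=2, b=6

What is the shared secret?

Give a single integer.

Answer: 23

Derivation:
A = 11^2 mod 41  (bits of 2 = 10)
  bit 0 = 1: r = r^2 * 11 mod 41 = 1^2 * 11 = 1*11 = 11
  bit 1 = 0: r = r^2 mod 41 = 11^2 = 39
  -> A = 39
B = 11^6 mod 41  (bits of 6 = 110)
  bit 0 = 1: r = r^2 * 11 mod 41 = 1^2 * 11 = 1*11 = 11
  bit 1 = 1: r = r^2 * 11 mod 41 = 11^2 * 11 = 39*11 = 19
  bit 2 = 0: r = r^2 mod 41 = 19^2 = 33
  -> B = 33
s = B^a = 33^2 mod 41  (bits of 2 = 10)
  bit 0 = 1: r = r^2 * 33 mod 41 = 1^2 * 33 = 1*33 = 33
  bit 1 = 0: r = r^2 mod 41 = 33^2 = 23
  -> s = B^a = 23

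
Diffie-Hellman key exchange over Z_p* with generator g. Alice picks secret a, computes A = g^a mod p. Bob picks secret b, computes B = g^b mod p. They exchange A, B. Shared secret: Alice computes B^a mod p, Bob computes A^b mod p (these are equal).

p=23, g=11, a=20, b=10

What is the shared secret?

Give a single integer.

Answer: 6

Derivation:
A = 11^20 mod 23  (bits of 20 = 10100)
  bit 0 = 1: r = r^2 * 11 mod 23 = 1^2 * 11 = 1*11 = 11
  bit 1 = 0: r = r^2 mod 23 = 11^2 = 6
  bit 2 = 1: r = r^2 * 11 mod 23 = 6^2 * 11 = 13*11 = 5
  bit 3 = 0: r = r^2 mod 23 = 5^2 = 2
  bit 4 = 0: r = r^2 mod 23 = 2^2 = 4
  -> A = 4
B = 11^10 mod 23  (bits of 10 = 1010)
  bit 0 = 1: r = r^2 * 11 mod 23 = 1^2 * 11 = 1*11 = 11
  bit 1 = 0: r = r^2 mod 23 = 11^2 = 6
  bit 2 = 1: r = r^2 * 11 mod 23 = 6^2 * 11 = 13*11 = 5
  bit 3 = 0: r = r^2 mod 23 = 5^2 = 2
  -> B = 2
s = B^a = 2^20 mod 23  (bits of 20 = 10100)
  bit 0 = 1: r = r^2 * 2 mod 23 = 1^2 * 2 = 1*2 = 2
  bit 1 = 0: r = r^2 mod 23 = 2^2 = 4
  bit 2 = 1: r = r^2 * 2 mod 23 = 4^2 * 2 = 16*2 = 9
  bit 3 = 0: r = r^2 mod 23 = 9^2 = 12
  bit 4 = 0: r = r^2 mod 23 = 12^2 = 6
  -> s = B^a = 6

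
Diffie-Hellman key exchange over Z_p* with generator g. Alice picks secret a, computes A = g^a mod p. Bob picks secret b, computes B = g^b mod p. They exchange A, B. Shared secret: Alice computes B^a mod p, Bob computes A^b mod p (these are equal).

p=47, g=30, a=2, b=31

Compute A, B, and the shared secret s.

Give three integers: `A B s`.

Answer: 7 43 16

Derivation:
A = 30^2 mod 47  (bits of 2 = 10)
  bit 0 = 1: r = r^2 * 30 mod 47 = 1^2 * 30 = 1*30 = 30
  bit 1 = 0: r = r^2 mod 47 = 30^2 = 7
  -> A = 7
B = 30^31 mod 47  (bits of 31 = 11111)
  bit 0 = 1: r = r^2 * 30 mod 47 = 1^2 * 30 = 1*30 = 30
  bit 1 = 1: r = r^2 * 30 mod 47 = 30^2 * 30 = 7*30 = 22
  bit 2 = 1: r = r^2 * 30 mod 47 = 22^2 * 30 = 14*30 = 44
  bit 3 = 1: r = r^2 * 30 mod 47 = 44^2 * 30 = 9*30 = 35
  bit 4 = 1: r = r^2 * 30 mod 47 = 35^2 * 30 = 3*30 = 43
  -> B = 43
s = B^a = 43^2 mod 47  (bits of 2 = 10)
  bit 0 = 1: r = r^2 * 43 mod 47 = 1^2 * 43 = 1*43 = 43
  bit 1 = 0: r = r^2 mod 47 = 43^2 = 16
  -> s = B^a = 16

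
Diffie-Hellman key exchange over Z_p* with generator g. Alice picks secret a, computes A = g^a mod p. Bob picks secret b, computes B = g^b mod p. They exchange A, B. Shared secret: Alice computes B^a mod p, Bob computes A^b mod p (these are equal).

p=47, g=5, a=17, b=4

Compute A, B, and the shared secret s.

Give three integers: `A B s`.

A = 5^17 mod 47  (bits of 17 = 10001)
  bit 0 = 1: r = r^2 * 5 mod 47 = 1^2 * 5 = 1*5 = 5
  bit 1 = 0: r = r^2 mod 47 = 5^2 = 25
  bit 2 = 0: r = r^2 mod 47 = 25^2 = 14
  bit 3 = 0: r = r^2 mod 47 = 14^2 = 8
  bit 4 = 1: r = r^2 * 5 mod 47 = 8^2 * 5 = 17*5 = 38
  -> A = 38
B = 5^4 mod 47  (bits of 4 = 100)
  bit 0 = 1: r = r^2 * 5 mod 47 = 1^2 * 5 = 1*5 = 5
  bit 1 = 0: r = r^2 mod 47 = 5^2 = 25
  bit 2 = 0: r = r^2 mod 47 = 25^2 = 14
  -> B = 14
s = B^a = 14^17 mod 47  (bits of 17 = 10001)
  bit 0 = 1: r = r^2 * 14 mod 47 = 1^2 * 14 = 1*14 = 14
  bit 1 = 0: r = r^2 mod 47 = 14^2 = 8
  bit 2 = 0: r = r^2 mod 47 = 8^2 = 17
  bit 3 = 0: r = r^2 mod 47 = 17^2 = 7
  bit 4 = 1: r = r^2 * 14 mod 47 = 7^2 * 14 = 2*14 = 28
  -> s = B^a = 28

Answer: 38 14 28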